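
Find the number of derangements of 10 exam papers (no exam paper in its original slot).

Derangements satisfy D(n) = (n-1)(D(n-1) + D(n-2)), starting from D(0)=1, D(1)=0.
D(2) = 1 x (0 + 1) = 1
D(3) = 2 x (1 + 0) = 2
D(4) = 3 x (2 + 1) = 9
D(5) = 4 x (9 + 2) = 44
D(6) = 5 x (44 + 9) = 265
D(7) = 6 x (265 + 44) = 1854
D(8) = 7 x (1854 + 265) = 14833
D(9) = 8 x (14833 + 1854) = 133496
D(10) = 9 x (D(9) + D(8)) = 9 x (133496 + 14833)

Final answer: D(10) = 1334961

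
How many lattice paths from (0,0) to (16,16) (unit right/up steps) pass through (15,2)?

Paths (0,0)->(15,2): C(17,2) = 136.
Paths (15,2)->(16,16): C(15,14) = 15.
By multiplication principle: 136 x 15.

Final answer: 2040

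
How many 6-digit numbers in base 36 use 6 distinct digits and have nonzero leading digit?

First digit: 35 (nonzero). Second: 35 (not first). Third: 34, etc.
Total: 35 x 35 x 34 x 33 x 32 x 31.

Final answer: 1363454400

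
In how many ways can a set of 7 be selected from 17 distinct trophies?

C(17,7) = 17!/(7! x 10!).

Final answer: \binom{17}{7} = 19448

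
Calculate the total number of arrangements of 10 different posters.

The number of ways to arrange 10 distinct objects is 10!.

Final answer: 10! = 3628800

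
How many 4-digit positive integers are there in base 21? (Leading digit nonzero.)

Leading digit: 20 options (nonzero). Other 3 digit(s): 21 options each.
Total: 20 x 21^3.

Final answer: 185220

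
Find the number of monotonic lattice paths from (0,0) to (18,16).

Each path has 18 right steps and 16 up steps in some order (34 steps total).
Choose which 16 of the 34 steps are up: C(34,16).

Final answer: C(34,16) = 2203961430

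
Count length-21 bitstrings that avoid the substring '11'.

Let a(n) count valid strings. If the last bit is 0 the prefix is any valid string of length n-1; if it is 1 the string must end in 01 with a valid prefix of length n-2. So a(n) = a(n-1) + a(n-2), a(1)=2, a(2)=3.
Computing successive values: a(1)=2, a(2)=3, a(3)=5, a(4)=8, a(5)=13, a(6)=21, a(7)=34, a(8)=55, a(9)=89, a(10)=144, a(11)=233, a(12)=377, a(13)=610, a(14)=987, a(15)=1597, a(16)=2584, a(17)=4181, a(18)=6765, a(19)=10946, a(20)=17711, a(21)=28657.

Final answer: 28657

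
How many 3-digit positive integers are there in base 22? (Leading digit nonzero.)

Leading digit: 21 options (nonzero). Other 2 digit(s): 22 options each.
Total: 21 x 22^2.

Final answer: 10164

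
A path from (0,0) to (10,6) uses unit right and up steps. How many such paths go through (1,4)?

Paths (0,0)->(1,4): C(5,4) = 5.
Paths (1,4)->(10,6): C(11,2) = 55.
By multiplication principle: 5 x 55.

Final answer: 275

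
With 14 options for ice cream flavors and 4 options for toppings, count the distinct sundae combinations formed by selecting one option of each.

By the multiplication principle: 14 x 4.

Final answer: 56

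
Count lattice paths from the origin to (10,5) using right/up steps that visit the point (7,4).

Paths (0,0)->(7,4): C(11,4) = 330.
Paths (7,4)->(10,5): C(4,1) = 4.
By multiplication principle: 330 x 4.

Final answer: 1320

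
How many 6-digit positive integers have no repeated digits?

First digit: 9 (not 0). Second: 9 (not first). Third: 8, etc.
Total: 9 x 9 x 8 x 7 x 6 x 5.

Final answer: 136080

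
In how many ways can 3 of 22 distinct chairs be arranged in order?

P(22,3) = 22!/(22-3)! = 22!/19!.

Final answer: P(22,3) = 9240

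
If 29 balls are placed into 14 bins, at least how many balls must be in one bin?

By the pigeonhole principle: ceiling(29/14).

Final answer: 3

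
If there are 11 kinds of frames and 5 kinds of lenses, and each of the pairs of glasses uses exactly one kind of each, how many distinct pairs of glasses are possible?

By the multiplication principle: 11 x 5.

Final answer: 55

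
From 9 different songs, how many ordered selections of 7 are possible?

P(9,7) = 9!/(9-7)! = 9!/2!.

Final answer: P(9,7) = 181440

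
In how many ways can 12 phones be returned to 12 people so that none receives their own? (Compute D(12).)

Use the recurrence D(n) = (n-1)(D(n-1) + D(n-2)) with D(0)=1, D(1)=0.
D(2) = 1 x (0 + 1) = 1
D(3) = 2 x (1 + 0) = 2
D(4) = 3 x (2 + 1) = 9
D(5) = 4 x (9 + 2) = 44
D(6) = 5 x (44 + 9) = 265
D(7) = 6 x (265 + 44) = 1854
D(8) = 7 x (1854 + 265) = 14833
D(9) = 8 x (14833 + 1854) = 133496
D(10) = 9 x (133496 + 14833) = 1334961
D(11) = 10 x (1334961 + 133496) = 14684570
D(12) = 11 x (D(11) + D(10)) = 11 x (14684570 + 1334961)

Final answer: D(12) = 176214841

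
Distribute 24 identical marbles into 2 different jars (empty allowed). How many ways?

Stars and bars: C(n+k-1, k-1) = C(25,1).

Final answer: C(25,1) = 25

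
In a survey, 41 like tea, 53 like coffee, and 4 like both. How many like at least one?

|A union B| = |A| + |B| - |A intersect B| = 41 + 53 - 4.

Final answer: 90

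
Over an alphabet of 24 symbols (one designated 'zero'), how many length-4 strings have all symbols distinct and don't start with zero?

First digit: 23 (nonzero). Second: 23 (not first). Third: 22, etc.
Total: 23 x 23 x 22 x 21.

Final answer: 244398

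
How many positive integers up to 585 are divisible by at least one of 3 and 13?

Multiples of 3: 195. Multiples of 13: 45. Of both (lcm=39): 15.
By inclusion-exclusion: 195 + 45 - 15.

Final answer: 225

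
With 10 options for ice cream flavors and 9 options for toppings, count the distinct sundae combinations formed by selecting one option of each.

By the multiplication principle: 10 x 9.

Final answer: 90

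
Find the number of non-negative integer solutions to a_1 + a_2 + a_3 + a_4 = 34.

Stars and bars with 34 stars and 3 bars:
C(34+4-1, 4-1) = C(37,3).

Final answer: C(37,3) = 7770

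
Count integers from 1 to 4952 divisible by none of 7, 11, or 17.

|div by 7|=707, |div by 11|=450, |div by 17|=291.
|div by 7&11|=64, |div by 7&17|=41, |div by 11&17|=26, |div by all|=3.
By inclusion-exclusion, divisible by at least one: 707+450+291-64-41-26+3 = 1320.
Not divisible by any: 4952 - 1320.

Final answer: 3632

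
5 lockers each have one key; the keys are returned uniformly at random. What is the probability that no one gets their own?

Derangements satisfy D(n) = (n-1)(D(n-1) + D(n-2)), starting from D(0)=1, D(1)=0.
Building up: D(2)=1, D(3)=2, D(4)=9, D(5)=44.
Total arrangements: 5! = 120.
Probability = D(5)/5! = 11/30.

Final answer: D(5)/5! = 44/120 = 0.366667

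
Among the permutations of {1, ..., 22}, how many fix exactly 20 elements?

Choose which 20 elements are fixed: C(22,20) = 231.
Derange the remaining 2 using D(j) = (j-1)(D(j-1) + D(j-2)), D(0)=1, D(1)=0: D(2)=1.
Total: 231 x 1.

Final answer: C(22,20) D(2) = 231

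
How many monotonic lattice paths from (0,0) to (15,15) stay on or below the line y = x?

Total monotonic paths to (15,15): C(30,15) = 155117520.
Paths that cross above y=x (reflection bijection): C(30,16) = 145422675.
Valid Dyck paths: 155117520 - 145422675.
(These counts are the Catalan numbers.)

Final answer: C_{15} = 9694845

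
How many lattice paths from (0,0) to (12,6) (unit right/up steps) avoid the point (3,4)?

Total paths to (12,6): C(18,6) = 18564.
Paths through (3,4): C(7,4) x C(11,2) = 1925.
Avoiding (3,4): 18564 - 1925.

Final answer: 16639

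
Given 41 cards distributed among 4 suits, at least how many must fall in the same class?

By pigeonhole with 41 objects and 4 categories: ceiling(41/4).

Final answer: 11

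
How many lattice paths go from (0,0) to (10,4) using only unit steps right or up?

Each path has 10 right steps and 4 up steps in some order (14 steps total).
Choose which 4 of the 14 steps are up: C(14,4).

Final answer: C(14,4) = 1001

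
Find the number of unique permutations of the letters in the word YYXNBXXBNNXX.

Letters (B:2, N:3, X:5, Y:2). Total letters: 12.
Permutations = 12!/(5! x 3! x 2! x 2!).

Final answer: 166320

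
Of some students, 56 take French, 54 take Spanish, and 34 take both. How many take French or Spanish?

|A union B| = |A| + |B| - |A intersect B| = 56 + 54 - 34.

Final answer: 76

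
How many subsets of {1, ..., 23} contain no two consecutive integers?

Let a(n) count such subsets of {1, ..., n}. Either n is excluded (a(n-1) ways) or n is included, forcing n-1 out (a(n-2) ways), so a(n) = a(n-1) + a(n-2) with a(1)=2, a(2)=3.
Computing successive values: a(1)=2, a(2)=3, a(3)=5, a(4)=8, a(5)=13, a(6)=21, a(7)=34, a(8)=55, a(9)=89, a(10)=144, a(11)=233, a(12)=377, a(13)=610, a(14)=987, a(15)=1597, a(16)=2584, a(17)=4181, a(18)=6765, a(19)=10946, a(20)=17711, a(21)=28657, a(22)=46368, a(23)=75025.

Final answer: 75025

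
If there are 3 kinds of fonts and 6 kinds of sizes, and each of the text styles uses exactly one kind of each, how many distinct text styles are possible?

By the multiplication principle: 3 x 6.

Final answer: 18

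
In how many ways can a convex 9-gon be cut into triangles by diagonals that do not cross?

This is a standard Catalan-number count: the answer is C_n. Here n = 9 - 2 = 7.
C_n = C(2n,n) - C(2n,n+1), so C_{7} = C(14,7) - C(14,8) = 3432 - 3003.

Final answer: C_{7} = 429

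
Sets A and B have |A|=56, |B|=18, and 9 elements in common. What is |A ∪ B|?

|A union B| = |A| + |B| - |A intersect B| = 56 + 18 - 9.

Final answer: 65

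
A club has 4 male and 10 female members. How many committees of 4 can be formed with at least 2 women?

Sum over valid woman counts:
C(10,2)C(4,2) = 270
C(10,3)C(4,1) = 480
C(10,4)C(4,0) = 210
Total: 270 + 480 + 210.

Final answer: 960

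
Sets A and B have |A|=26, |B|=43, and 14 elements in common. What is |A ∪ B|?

|A union B| = |A| + |B| - |A intersect B| = 26 + 43 - 14.

Final answer: 55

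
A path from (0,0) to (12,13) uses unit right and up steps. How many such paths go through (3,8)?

Paths (0,0)->(3,8): C(11,8) = 165.
Paths (3,8)->(12,13): C(14,5) = 2002.
By multiplication principle: 165 x 2002.

Final answer: 330330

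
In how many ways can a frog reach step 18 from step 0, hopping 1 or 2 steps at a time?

Condition on the final move: it is a 1-step (f(n-1) ways to get there) or a 2-step (f(n-2) ways), so f(n) = f(n-1) + f(n-2), with f(1)=1, f(2)=2.
Computing successive values: f(1)=1, f(2)=2, f(3)=3, f(4)=5, f(5)=8, f(6)=13, f(7)=21, f(8)=34, f(9)=55, f(10)=89, f(11)=144, f(12)=233, f(13)=377, f(14)=610, f(15)=987, f(16)=1597, f(17)=2584, f(18)=4181.

Final answer: 4181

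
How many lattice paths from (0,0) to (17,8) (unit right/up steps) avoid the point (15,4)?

Total paths to (17,8): C(25,8) = 1081575.
Paths through (15,4): C(19,4) x C(6,4) = 58140.
Avoiding (15,4): 1081575 - 58140.

Final answer: 1023435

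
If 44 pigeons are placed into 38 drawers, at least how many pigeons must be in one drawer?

By the pigeonhole principle: ceiling(44/38).

Final answer: 2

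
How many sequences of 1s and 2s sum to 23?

Let f(n) count the ways. The last step is size 1 or 2, so f(n) = f(n-1) + f(n-2) with f(1)=1, f(2)=2.
Iterating the recurrence: f(1)=1, f(2)=2, f(3)=3, f(4)=5, f(5)=8, f(6)=13, f(7)=21, f(8)=34, f(9)=55, f(10)=89, f(11)=144, f(12)=233, f(13)=377, f(14)=610, f(15)=987, f(16)=1597, f(17)=2584, f(18)=4181, f(19)=6765, f(20)=10946, f(21)=17711, f(22)=28657, f(23)=46368.

Final answer: 46368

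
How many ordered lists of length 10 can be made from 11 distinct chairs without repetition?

P(11,10) = 11!/(11-10)! = 11!/1!.

Final answer: P(11,10) = 39916800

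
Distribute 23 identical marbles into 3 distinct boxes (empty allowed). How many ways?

Stars and bars: C(n+k-1, k-1) = C(25,2).

Final answer: C(25,2) = 300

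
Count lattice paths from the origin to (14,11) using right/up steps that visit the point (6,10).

Paths (0,0)->(6,10): C(16,10) = 8008.
Paths (6,10)->(14,11): C(9,1) = 9.
By multiplication principle: 8008 x 9.

Final answer: 72072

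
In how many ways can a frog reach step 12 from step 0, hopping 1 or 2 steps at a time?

Let f(n) be the number of climbs. Removing the last move (1 or 2 steps) gives f(n) = f(n-1) + f(n-2); base cases f(1)=1, f(2)=2.
Iterating the recurrence: f(1)=1, f(2)=2, f(3)=3, f(4)=5, f(5)=8, f(6)=13, f(7)=21, f(8)=34, f(9)=55, f(10)=89, f(11)=144, f(12)=233.

Final answer: 233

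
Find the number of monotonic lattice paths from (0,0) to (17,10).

Each path has 17 right steps and 10 up steps in some order (27 steps total).
Choose which 10 of the 27 steps are up: C(27,10).

Final answer: C(27,10) = 8436285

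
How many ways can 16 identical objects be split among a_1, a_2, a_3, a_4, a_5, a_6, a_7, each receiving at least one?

Substitute a'_i = a_i - 1 (so a'_i >= 0). Then sum a'_i = 16 - 7 = 9.
Stars and bars: C(9+7-1, 7-1) = C(15,6).

Final answer: C(15,6) = 5005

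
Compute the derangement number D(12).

D(n) = (n-1)(D(n-1) + D(n-2)), D(0)=1, D(1)=0.
D(2) = 1 x (0 + 1) = 1
D(3) = 2 x (1 + 0) = 2
D(4) = 3 x (2 + 1) = 9
D(5) = 4 x (9 + 2) = 44
D(6) = 5 x (44 + 9) = 265
D(7) = 6 x (265 + 44) = 1854
D(8) = 7 x (1854 + 265) = 14833
D(9) = 8 x (14833 + 1854) = 133496
D(10) = 9 x (133496 + 14833) = 1334961
D(11) = 10 x (1334961 + 133496) = 14684570
D(12) = 11 x (D(11) + D(10)) = 11 x (14684570 + 1334961)

Final answer: D(12) = 176214841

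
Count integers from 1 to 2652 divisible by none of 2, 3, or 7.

|div by 2|=1326, |div by 3|=884, |div by 7|=378.
|div by 2&3|=442, |div by 2&7|=189, |div by 3&7|=126, |div by all|=63.
By inclusion-exclusion, divisible by at least one: 1326+884+378-442-189-126+63 = 1894.
Not divisible by any: 2652 - 1894.

Final answer: 758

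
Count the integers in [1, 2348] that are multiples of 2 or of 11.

Multiples of 2: 1174. Multiples of 11: 213. Of both (lcm=22): 106.
By inclusion-exclusion: 1174 + 213 - 106.

Final answer: 1281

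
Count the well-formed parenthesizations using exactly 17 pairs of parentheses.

This is a standard Catalan-number count: the answer is C_n. Here n = 17 (pairs).
Using C_0 = 1 and C_(k+1) = C_k x 2(2k+1)/(k+2), build up term by term: C_1=1, C_2=2, C_3=5, C_4=14, C_5=42, C_6=132, C_7=429, C_8=1430, C_9=4862, C_10=16796, C_11=58786, C_12=208012, C_13=742900, C_14=2674440, C_15=9694845, C_16=35357670, C_17=129644790.

Final answer: C_{17} = 129644790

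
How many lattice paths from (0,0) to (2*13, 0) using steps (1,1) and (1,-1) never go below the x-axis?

Total monotonic paths to (13,13): C(26,13) = 10400600.
Paths that cross above y=x (reflection bijection): C(26,14) = 9657700.
Valid Dyck paths: 10400600 - 9657700.
(These counts are the Catalan numbers.)

Final answer: C_{13} = 742900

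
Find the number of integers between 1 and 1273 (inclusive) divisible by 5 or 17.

Multiples of 5: 254. Multiples of 17: 74. Of both (lcm=85): 14.
By inclusion-exclusion: 254 + 74 - 14.

Final answer: 314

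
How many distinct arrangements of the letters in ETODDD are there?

Letters (D:3, E:1, O:1, T:1). Total letters: 6.
Permutations = 6!/(3!).

Final answer: 120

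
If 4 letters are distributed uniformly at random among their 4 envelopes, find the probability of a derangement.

Derangements satisfy D(n) = (n-1)(D(n-1) + D(n-2)), starting from D(0)=1, D(1)=0.
Building up: D(2)=1, D(3)=2, D(4)=9.
Total arrangements: 4! = 24.
Probability = D(4)/4! = 3/8.

Final answer: D(4)/4! = 9/24 = 0.375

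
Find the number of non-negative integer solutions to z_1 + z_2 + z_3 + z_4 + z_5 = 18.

Stars and bars with 18 stars and 4 bars:
C(18+5-1, 5-1) = C(22,4).

Final answer: C(22,4) = 7315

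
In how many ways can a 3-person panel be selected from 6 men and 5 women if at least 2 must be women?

Sum over valid woman counts:
C(5,2)C(6,1) = 60
C(5,3)C(6,0) = 10
Total: 60 + 10.

Final answer: 70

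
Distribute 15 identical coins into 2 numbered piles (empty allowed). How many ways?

Stars and bars: C(n+k-1, k-1) = C(16,1).

Final answer: C(16,1) = 16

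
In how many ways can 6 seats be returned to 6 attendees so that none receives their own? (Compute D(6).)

D(n) = (n-1)(D(n-1) + D(n-2)), D(0)=1, D(1)=0.
D(2) = 1 x (0 + 1) = 1
D(3) = 2 x (1 + 0) = 2
D(4) = 3 x (2 + 1) = 9
D(5) = 4 x (9 + 2) = 44
D(6) = 5 x (D(5) + D(4)) = 5 x (44 + 9)

Final answer: D(6) = 265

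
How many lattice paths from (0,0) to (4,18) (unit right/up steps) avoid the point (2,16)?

Total paths to (4,18): C(22,18) = 7315.
Paths through (2,16): C(18,16) x C(4,2) = 918.
Avoiding (2,16): 7315 - 918.

Final answer: 6397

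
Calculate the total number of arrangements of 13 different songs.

The number of ways to arrange 13 distinct objects is 13!.

Final answer: 13! = 6227020800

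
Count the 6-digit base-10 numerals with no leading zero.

Leading digit: 9 options (nonzero). Other 5 digit(s): 10 options each.
Total: 9 x 10^5.

Final answer: 900000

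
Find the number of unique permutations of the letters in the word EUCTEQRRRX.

Letters (C:1, E:2, Q:1, R:3, T:1, U:1, X:1). Total letters: 10.
Permutations = 10!/(3! x 2!).

Final answer: 302400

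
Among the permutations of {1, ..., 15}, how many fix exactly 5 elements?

Choose which 5 elements are fixed: C(15,5) = 3003.
Derange the remaining 10 using D(j) = (j-1)(D(j-1) + D(j-2)), D(0)=1, D(1)=0: D(2)=1, D(3)=2, D(4)=9, D(5)=44, D(6)=265, D(7)=1854, D(8)=14833, D(9)=133496, D(10)=1334961.
Total: 3003 x 1334961.

Final answer: C(15,5) D(10) = 4008887883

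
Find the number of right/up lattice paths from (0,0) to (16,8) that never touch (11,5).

Total paths to (16,8): C(24,8) = 735471.
Paths through (11,5): C(16,5) x C(8,3) = 244608.
Avoiding (11,5): 735471 - 244608.

Final answer: 490863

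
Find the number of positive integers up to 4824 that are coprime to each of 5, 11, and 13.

|div by 5|=964, |div by 11|=438, |div by 13|=371.
|div by 5&11|=87, |div by 5&13|=74, |div by 11&13|=33, |div by all|=6.
By inclusion-exclusion, divisible by at least one: 964+438+371-87-74-33+6 = 1585.
Not divisible by any: 4824 - 1585.

Final answer: 3239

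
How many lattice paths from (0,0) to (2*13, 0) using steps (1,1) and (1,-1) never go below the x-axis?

Total monotonic paths to (13,13): C(26,13) = 10400600.
Reflecting each bad path at its first crossing gives a bijection with paths to (12,14): C(26,14) = 9657700.
Valid Dyck paths: 10400600 - 9657700.
(Check: C(26,13) - C(26,14) = C(26,13)/14, the Catalan number C_{13}.)

Final answer: C_{13} = 742900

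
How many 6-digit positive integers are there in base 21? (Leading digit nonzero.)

Leading digit: 20 options (nonzero). Other 5 digit(s): 21 options each.
Total: 20 x 21^5.

Final answer: 81682020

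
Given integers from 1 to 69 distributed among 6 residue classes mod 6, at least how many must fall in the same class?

By pigeonhole with 69 objects and 6 categories: ceiling(69/6).

Final answer: 12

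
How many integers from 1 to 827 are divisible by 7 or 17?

Multiples of 7: 118. Multiples of 17: 48. Of both (lcm=119): 6.
By inclusion-exclusion: 118 + 48 - 6.

Final answer: 160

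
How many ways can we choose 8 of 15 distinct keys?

C(15,8) = 15!/(8! x 7!).

Final answer: \binom{15}{8} = 6435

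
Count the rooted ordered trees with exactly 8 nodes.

This is a standard Catalan-number count: the answer is C_n. Here n = 8 - 1 = 7.
C_n = C(2n,n) - C(2n,n+1), so C_{7} = C(14,7) - C(14,8) = 3432 - 3003.

Final answer: C_{7} = 429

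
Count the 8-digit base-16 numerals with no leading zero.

Leading digit: 15 options (nonzero). Other 7 digit(s): 16 options each.
Total: 15 x 16^7.

Final answer: 4026531840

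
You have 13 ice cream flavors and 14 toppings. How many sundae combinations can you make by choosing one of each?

By the multiplication principle: 13 x 14.

Final answer: 182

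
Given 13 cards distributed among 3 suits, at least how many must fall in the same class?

By pigeonhole with 13 objects and 3 categories: ceiling(13/3).

Final answer: 5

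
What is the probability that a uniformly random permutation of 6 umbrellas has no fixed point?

Use the recurrence D(n) = (n-1)(D(n-1) + D(n-2)) with D(0)=1, D(1)=0.
Building up: D(2)=1, D(3)=2, D(4)=9, D(5)=44, D(6)=265.
Total arrangements: 6! = 720.
Probability = D(6)/6! = 53/144.

Final answer: D(6)/6! = 265/720 = 0.368056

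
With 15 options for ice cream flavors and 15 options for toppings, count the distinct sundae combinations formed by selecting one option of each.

By the multiplication principle: 15 x 15.

Final answer: 225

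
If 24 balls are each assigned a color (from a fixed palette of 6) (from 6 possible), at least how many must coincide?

There are 6 possible values for color (from a fixed palette of 6). With 24 balls and 6 categories, by pigeonhole: ceiling(24/6).

Final answer: 4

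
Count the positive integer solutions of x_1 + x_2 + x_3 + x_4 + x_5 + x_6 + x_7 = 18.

Substitute x'_i = x_i - 1 (so x'_i >= 0). Then sum x'_i = 18 - 7 = 11.
Stars and bars: C(11+7-1, 7-1) = C(17,6).

Final answer: C(17,6) = 12376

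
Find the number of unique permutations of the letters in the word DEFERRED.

Letters (D:2, E:3, F:1, R:2). Total letters: 8.
Permutations = 8!/(3! x 2! x 2!).

Final answer: 1680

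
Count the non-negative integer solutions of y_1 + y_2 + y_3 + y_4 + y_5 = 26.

Stars and bars with 26 stars and 4 bars:
C(26+5-1, 5-1) = C(30,4).

Final answer: C(30,4) = 27405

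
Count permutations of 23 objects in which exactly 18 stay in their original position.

Choose which 18 elements are fixed: C(23,18) = 33649.
Derange the remaining 5 using D(j) = (j-1)(D(j-1) + D(j-2)), D(0)=1, D(1)=0: D(2)=1, D(3)=2, D(4)=9, D(5)=44.
Total: 33649 x 44.

Final answer: C(23,18) D(5) = 1480556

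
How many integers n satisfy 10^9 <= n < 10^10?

First digit: 9 choices (1-9). Each of the remaining 9 digits: 10 choices.
Total: 9 x 10^9.

Final answer: 9000000000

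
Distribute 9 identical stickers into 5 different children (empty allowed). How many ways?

Stars and bars: C(n+k-1, k-1) = C(13,4).

Final answer: C(13,4) = 715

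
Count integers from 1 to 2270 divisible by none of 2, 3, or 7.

|div by 2|=1135, |div by 3|=756, |div by 7|=324.
|div by 2&3|=378, |div by 2&7|=162, |div by 3&7|=108, |div by all|=54.
By inclusion-exclusion, divisible by at least one: 1135+756+324-378-162-108+54 = 1621.
Not divisible by any: 2270 - 1621.

Final answer: 649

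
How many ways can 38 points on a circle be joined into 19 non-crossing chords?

The structures are counted by the Catalan number C_n. Here n = 38/2 = 19.
C_n = C(2n,n) - C(2n,n+1), so C_{19} = C(38,19) - C(38,20) = 35345263800 - 33578000610.

Final answer: C_{19} = 1767263190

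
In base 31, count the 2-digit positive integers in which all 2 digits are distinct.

The leading digit has 30 choices (anything but zero); the next has 30 (anything but the first), then 29, and so on, one fewer each time.
Total: 30 x 30.

Final answer: 900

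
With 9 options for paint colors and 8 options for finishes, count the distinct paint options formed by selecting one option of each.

By the multiplication principle: 9 x 8.

Final answer: 72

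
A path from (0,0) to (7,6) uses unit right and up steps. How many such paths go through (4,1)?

Paths (0,0)->(4,1): C(5,1) = 5.
Paths (4,1)->(7,6): C(8,5) = 56.
By multiplication principle: 5 x 56.

Final answer: 280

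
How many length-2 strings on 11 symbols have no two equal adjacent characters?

First character: 11 choices. Each subsequent: 10 choices (must differ from the previous one).
Total: 11 x 10^1.

Final answer: 11 x 10^{1} = 110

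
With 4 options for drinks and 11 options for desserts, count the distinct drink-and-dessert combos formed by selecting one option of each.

By the multiplication principle: 4 x 11.

Final answer: 44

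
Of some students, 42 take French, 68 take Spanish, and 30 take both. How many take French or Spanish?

|A union B| = |A| + |B| - |A intersect B| = 42 + 68 - 30.

Final answer: 80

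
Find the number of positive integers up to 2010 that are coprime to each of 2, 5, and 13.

|div by 2|=1005, |div by 5|=402, |div by 13|=154.
|div by 2&5|=201, |div by 2&13|=77, |div by 5&13|=30, |div by all|=15.
By inclusion-exclusion, divisible by at least one: 1005+402+154-201-77-30+15 = 1268.
Not divisible by any: 2010 - 1268.

Final answer: 742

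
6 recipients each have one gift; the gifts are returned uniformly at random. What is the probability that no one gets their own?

Derangements satisfy D(n) = (n-1)(D(n-1) + D(n-2)), starting from D(0)=1, D(1)=0.
Building up: D(2)=1, D(3)=2, D(4)=9, D(5)=44, D(6)=265.
Total arrangements: 6! = 720.
Probability = D(6)/6! = 53/144.

Final answer: D(6)/6! = 265/720 = 0.368056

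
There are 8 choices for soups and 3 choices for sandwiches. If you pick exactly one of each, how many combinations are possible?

By the multiplication principle: 8 x 3.

Final answer: 24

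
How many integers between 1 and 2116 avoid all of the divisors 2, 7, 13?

|div by 2|=1058, |div by 7|=302, |div by 13|=162.
|div by 2&7|=151, |div by 2&13|=81, |div by 7&13|=23, |div by all|=11.
By inclusion-exclusion, divisible by at least one: 1058+302+162-151-81-23+11 = 1278.
Not divisible by any: 2116 - 1278.

Final answer: 838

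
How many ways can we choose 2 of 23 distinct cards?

C(23,2) = 23!/(2! x (23-2)!).

Final answer: C(23,2) = 253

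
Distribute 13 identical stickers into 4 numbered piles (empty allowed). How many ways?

Stars and bars: C(n+k-1, k-1) = C(16,3).

Final answer: C(16,3) = 560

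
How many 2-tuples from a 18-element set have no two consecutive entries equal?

Let g(n) count such strings. g(1) = 18, and each valid string of length n-1 extends in 17 ways (any symbol but the last), so g(n) = 17 g(n-1).
Total: g(2) = 18 x 17^1.

Final answer: 18 x 17^{1} = 306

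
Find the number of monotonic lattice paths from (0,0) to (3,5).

Each path has 3 right steps and 5 up steps in some order (8 steps total).
Choose which 5 of the 8 steps are up: C(8,5).

Final answer: C(8,5) = 56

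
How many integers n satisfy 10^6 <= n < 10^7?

The leading digit cannot be 0 (9 options); the other 6 digits can be anything (10 options each).
Total: 9 x 10^6.

Final answer: 9000000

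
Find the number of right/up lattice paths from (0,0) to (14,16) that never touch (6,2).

Total paths to (14,16): C(30,16) = 145422675.
Paths through (6,2): C(8,2) x C(22,14) = 8953560.
Avoiding (6,2): 145422675 - 8953560.

Final answer: 136469115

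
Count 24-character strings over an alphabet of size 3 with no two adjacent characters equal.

First character: 3 choices. Each subsequent: 2 choices (must differ from the previous one).
Total: 3 x 2^23.

Final answer: 3 x 2^{23} = 25165824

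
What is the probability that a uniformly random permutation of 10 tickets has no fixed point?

D(n) = (n-1)(D(n-1) + D(n-2)), D(0)=1, D(1)=0.
Building up: D(2)=1, D(3)=2, D(4)=9, D(5)=44, D(6)=265, D(7)=1854, D(8)=14833, D(9)=133496, D(10)=1334961.
Total arrangements: 10! = 3628800.
Probability = D(10)/10! = 16481/44800.

Final answer: D(10)/10! = 1334961/3628800 = 0.367879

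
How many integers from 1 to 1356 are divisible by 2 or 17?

Multiples of 2: 678. Multiples of 17: 79. Of both (lcm=34): 39.
By inclusion-exclusion: 678 + 79 - 39.

Final answer: 718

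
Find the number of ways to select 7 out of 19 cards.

C(19,7) = 19!/(7! x (19-7)!).

Final answer: C(19,7) = 50388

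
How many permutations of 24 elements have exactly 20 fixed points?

Choose which 20 elements are fixed: C(24,20) = 10626.
Derange the remaining 4 using D(j) = (j-1)(D(j-1) + D(j-2)), D(0)=1, D(1)=0: D(2)=1, D(3)=2, D(4)=9.
Total: 10626 x 9.

Final answer: C(24,20) D(4) = 95634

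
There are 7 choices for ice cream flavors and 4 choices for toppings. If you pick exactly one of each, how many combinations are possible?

By the multiplication principle: 7 x 4.

Final answer: 28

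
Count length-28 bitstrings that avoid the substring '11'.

A valid string ends in 0 (append to any length-(n-1) valid string) or in 01 (append to any length-(n-2) valid string), so a(n) = a(n-1) + a(n-2) with a(1)=2, a(2)=3.
Building up term by term: a(1)=2, a(2)=3, a(3)=5, a(4)=8, a(5)=13, a(6)=21, a(7)=34, a(8)=55, a(9)=89, a(10)=144, a(11)=233, a(12)=377, a(13)=610, a(14)=987, a(15)=1597, a(16)=2584, a(17)=4181, a(18)=6765, a(19)=10946, a(20)=17711, a(21)=28657, a(22)=46368, a(23)=75025, a(24)=121393, a(25)=196418, a(26)=317811, a(27)=514229, a(28)=832040.

Final answer: 832040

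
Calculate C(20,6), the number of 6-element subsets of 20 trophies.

C(20,6) = 20!/(6! x (20-6)!).

Final answer: C(20,6) = 38760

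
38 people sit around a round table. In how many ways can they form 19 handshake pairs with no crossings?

This is a standard Catalan-number count: the answer is C_n. Here n = 38/2 = 19.
C_n = C(2n,n)/(n+1), so C_{19} = C(38,19)/20 = 35345263800/20.

Final answer: C_{19} = 1767263190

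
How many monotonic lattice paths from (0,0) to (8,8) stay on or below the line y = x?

Total monotonic paths to (8,8): C(16,8) = 12870.
Reflecting each bad path at its first crossing gives a bijection with paths to (7,9): C(16,9) = 11440.
Valid Dyck paths: 12870 - 11440.
(These counts are the Catalan numbers.)

Final answer: C_{8} = 1430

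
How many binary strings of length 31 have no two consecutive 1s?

Classify by the final bit: ...0 gives a(n-1) strings, ...01 gives a(n-2) strings. Thus a(n) = a(n-1) + a(n-2) with a(1)=2, a(2)=3.
Iterating the recurrence: a(1)=2, a(2)=3, a(3)=5, a(4)=8, a(5)=13, a(6)=21, a(7)=34, a(8)=55, a(9)=89, a(10)=144, a(11)=233, a(12)=377, a(13)=610, a(14)=987, a(15)=1597, a(16)=2584, a(17)=4181, a(18)=6765, a(19)=10946, a(20)=17711, a(21)=28657, a(22)=46368, a(23)=75025, a(24)=121393, a(25)=196418, a(26)=317811, a(27)=514229, a(28)=832040, a(29)=1346269, a(30)=2178309, a(31)=3524578.

Final answer: 3524578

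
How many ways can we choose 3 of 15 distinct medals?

C(15,3) = 15!/(3! x (15-3)!).

Final answer: C(15,3) = 455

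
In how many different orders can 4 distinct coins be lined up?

The number of ways to arrange 4 distinct objects is 4!.

Final answer: 4! = 24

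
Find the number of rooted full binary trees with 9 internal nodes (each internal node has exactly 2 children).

This is counted by the nth Catalan number C_n. Here n = 9.
C_n = C(2n,n) - C(2n,n+1), so C_{9} = C(18,9) - C(18,10) = 48620 - 43758.

Final answer: C_{9} = 4862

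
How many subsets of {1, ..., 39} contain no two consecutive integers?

Condition on whether n belongs to the subset: if not, any valid subset of {1, ..., n-1} works (a(n-1)); if so, n-1 is excluded and the rest is a valid subset of {1, ..., n-2} (a(n-2)). Hence a(n) = a(n-1) + a(n-2), a(1)=2, a(2)=3.
Computing successive values: a(1)=2, a(2)=3, a(3)=5, a(4)=8, a(5)=13, a(6)=21, a(7)=34, a(8)=55, a(9)=89, a(10)=144, a(11)=233, a(12)=377, a(13)=610, a(14)=987, a(15)=1597, a(16)=2584, a(17)=4181, a(18)=6765, a(19)=10946, a(20)=17711, a(21)=28657, a(22)=46368, a(23)=75025, a(24)=121393, a(25)=196418, a(26)=317811, a(27)=514229, a(28)=832040, a(29)=1346269, a(30)=2178309, a(31)=3524578, a(32)=5702887, a(33)=9227465, a(34)=14930352, a(35)=24157817, a(36)=39088169, a(37)=63245986, a(38)=102334155, a(39)=165580141.

Final answer: 165580141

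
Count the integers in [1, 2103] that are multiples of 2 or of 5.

Multiples of 2: 1051. Multiples of 5: 420. Of both (lcm=10): 210.
By inclusion-exclusion: 1051 + 420 - 210.

Final answer: 1261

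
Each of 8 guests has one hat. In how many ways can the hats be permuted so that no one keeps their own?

D(n) = (n-1)(D(n-1) + D(n-2)), D(0)=1, D(1)=0.
D(2) = 1 x (0 + 1) = 1
D(3) = 2 x (1 + 0) = 2
D(4) = 3 x (2 + 1) = 9
D(5) = 4 x (9 + 2) = 44
D(6) = 5 x (44 + 9) = 265
D(7) = 6 x (265 + 44) = 1854
D(8) = 7 x (D(7) + D(6)) = 7 x (1854 + 265)

Final answer: D(8) = 14833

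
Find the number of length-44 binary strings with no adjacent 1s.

Classify by the final bit: ...0 gives a(n-1) strings, ...01 gives a(n-2) strings. Thus a(n) = a(n-1) + a(n-2) with a(1)=2, a(2)=3.
Computing successive values: a(1)=2, a(2)=3, a(3)=5, a(4)=8, a(5)=13, a(6)=21, a(7)=34, a(8)=55, a(9)=89, a(10)=144, a(11)=233, a(12)=377, a(13)=610, a(14)=987, a(15)=1597, a(16)=2584, a(17)=4181, a(18)=6765, a(19)=10946, a(20)=17711, a(21)=28657, a(22)=46368, a(23)=75025, a(24)=121393, a(25)=196418, a(26)=317811, a(27)=514229, a(28)=832040, a(29)=1346269, a(30)=2178309, a(31)=3524578, a(32)=5702887, a(33)=9227465, a(34)=14930352, a(35)=24157817, a(36)=39088169, a(37)=63245986, a(38)=102334155, a(39)=165580141, a(40)=267914296, a(41)=433494437, a(42)=701408733, a(43)=1134903170, a(44)=1836311903.

Final answer: 1836311903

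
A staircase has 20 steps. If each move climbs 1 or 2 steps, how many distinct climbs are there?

Let f(n) be the number of climbs. Removing the last move (1 or 2 steps) gives f(n) = f(n-1) + f(n-2); base cases f(1)=1, f(2)=2.
Computing successive values: f(1)=1, f(2)=2, f(3)=3, f(4)=5, f(5)=8, f(6)=13, f(7)=21, f(8)=34, f(9)=55, f(10)=89, f(11)=144, f(12)=233, f(13)=377, f(14)=610, f(15)=987, f(16)=1597, f(17)=2584, f(18)=4181, f(19)=6765, f(20)=10946.

Final answer: 10946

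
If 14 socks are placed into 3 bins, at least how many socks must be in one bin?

By the pigeonhole principle: ceiling(14/3).

Final answer: 5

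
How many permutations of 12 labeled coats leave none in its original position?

D(n) = (n-1)(D(n-1) + D(n-2)), D(0)=1, D(1)=0.
D(2) = 1 x (0 + 1) = 1
D(3) = 2 x (1 + 0) = 2
D(4) = 3 x (2 + 1) = 9
D(5) = 4 x (9 + 2) = 44
D(6) = 5 x (44 + 9) = 265
D(7) = 6 x (265 + 44) = 1854
D(8) = 7 x (1854 + 265) = 14833
D(9) = 8 x (14833 + 1854) = 133496
D(10) = 9 x (133496 + 14833) = 1334961
D(11) = 10 x (1334961 + 133496) = 14684570
D(12) = 11 x (D(11) + D(10)) = 11 x (14684570 + 1334961)

Final answer: D(12) = 176214841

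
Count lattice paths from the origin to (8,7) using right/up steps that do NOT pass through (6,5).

Total paths to (8,7): C(15,7) = 6435.
Paths through (6,5): C(11,5) x C(4,2) = 2772.
Avoiding (6,5): 6435 - 2772.

Final answer: 3663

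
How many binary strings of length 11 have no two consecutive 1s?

Let a(n) count valid strings. If the last bit is 0 the prefix is any valid string of length n-1; if it is 1 the string must end in 01 with a valid prefix of length n-2. So a(n) = a(n-1) + a(n-2), a(1)=2, a(2)=3.
Building up term by term: a(1)=2, a(2)=3, a(3)=5, a(4)=8, a(5)=13, a(6)=21, a(7)=34, a(8)=55, a(9)=89, a(10)=144, a(11)=233.

Final answer: 233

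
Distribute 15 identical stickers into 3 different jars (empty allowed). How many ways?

Stars and bars: C(n+k-1, k-1) = C(17,2).

Final answer: C(17,2) = 136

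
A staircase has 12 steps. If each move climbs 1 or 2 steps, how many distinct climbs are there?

Let f(n) be the number of climbs. Removing the last move (1 or 2 steps) gives f(n) = f(n-1) + f(n-2); base cases f(1)=1, f(2)=2.
Building up term by term: f(1)=1, f(2)=2, f(3)=3, f(4)=5, f(5)=8, f(6)=13, f(7)=21, f(8)=34, f(9)=55, f(10)=89, f(11)=144, f(12)=233.

Final answer: 233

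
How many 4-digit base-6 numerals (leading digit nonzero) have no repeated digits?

The leading digit has 5 choices (anything but zero); the next has 5 (anything but the first), then 4, and so on, one fewer each time.
Total: 5 x 5 x 4 x 3.

Final answer: 300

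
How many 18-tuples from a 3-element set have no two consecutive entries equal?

First character: 3 choices. Each subsequent: 2 choices (must differ from the previous one).
Total: 3 x 2^17.

Final answer: 3 x 2^{17} = 393216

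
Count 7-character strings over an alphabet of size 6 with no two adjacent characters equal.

First character: 6 choices. Each subsequent: 5 choices (must differ from the previous one).
Total: 6 x 5^6.

Final answer: 6 x 5^{6} = 93750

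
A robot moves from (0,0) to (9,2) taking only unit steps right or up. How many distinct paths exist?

Each path has 9 right steps and 2 up steps in some order (11 steps total).
Choose which 2 of the 11 steps are up: C(11,2).

Final answer: C(11,2) = 55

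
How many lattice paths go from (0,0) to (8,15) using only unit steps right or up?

Each path has 8 right steps and 15 up steps in some order (23 steps total).
Choose which 15 of the 23 steps are up: C(23,15).

Final answer: C(23,15) = 490314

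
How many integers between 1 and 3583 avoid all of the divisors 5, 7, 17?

|div by 5|=716, |div by 7|=511, |div by 17|=210.
|div by 5&7|=102, |div by 5&17|=42, |div by 7&17|=30, |div by all|=6.
By inclusion-exclusion, divisible by at least one: 716+511+210-102-42-30+6 = 1269.
Not divisible by any: 3583 - 1269.

Final answer: 2314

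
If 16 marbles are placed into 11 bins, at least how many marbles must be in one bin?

By the pigeonhole principle: ceiling(16/11).

Final answer: 2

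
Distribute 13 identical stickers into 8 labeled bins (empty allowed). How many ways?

Stars and bars: C(n+k-1, k-1) = C(20,7).

Final answer: C(20,7) = 77520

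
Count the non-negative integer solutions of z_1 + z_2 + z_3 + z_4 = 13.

Stars and bars with 13 stars and 3 bars:
C(13+4-1, 4-1) = C(16,3).

Final answer: C(16,3) = 560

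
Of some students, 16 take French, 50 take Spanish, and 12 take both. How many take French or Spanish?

|A union B| = |A| + |B| - |A intersect B| = 16 + 50 - 12.

Final answer: 54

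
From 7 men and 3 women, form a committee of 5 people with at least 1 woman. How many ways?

Sum over valid woman counts:
C(3,1)C(7,4) = 105
C(3,2)C(7,3) = 105
C(3,3)C(7,2) = 21
Total: 105 + 105 + 21.

Final answer: 231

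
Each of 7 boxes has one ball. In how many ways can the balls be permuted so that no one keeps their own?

Derangements satisfy D(n) = (n-1)(D(n-1) + D(n-2)), starting from D(0)=1, D(1)=0.
D(2) = 1 x (0 + 1) = 1
D(3) = 2 x (1 + 0) = 2
D(4) = 3 x (2 + 1) = 9
D(5) = 4 x (9 + 2) = 44
D(6) = 5 x (44 + 9) = 265
D(7) = 6 x (D(6) + D(5)) = 6 x (265 + 44)

Final answer: D(7) = 1854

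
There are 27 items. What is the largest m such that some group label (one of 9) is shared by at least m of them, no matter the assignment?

There are 9 possible values for group label (one of 9). With 27 items and 9 categories, by pigeonhole: ceiling(27/9).

Final answer: 3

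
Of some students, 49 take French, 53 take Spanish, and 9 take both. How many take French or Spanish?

|A union B| = |A| + |B| - |A intersect B| = 49 + 53 - 9.

Final answer: 93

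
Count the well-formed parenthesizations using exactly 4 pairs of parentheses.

The structures are counted by the Catalan number C_n. Here n = 4 (pairs).
C_n = C(2n,n) - C(2n,n+1), so C_{4} = C(8,4) - C(8,5) = 70 - 56.

Final answer: C_{4} = 14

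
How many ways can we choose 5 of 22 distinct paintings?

C(22,5) = 22!/(5! x (22-5)!).

Final answer: C(22,5) = 26334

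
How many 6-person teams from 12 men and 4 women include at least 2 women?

Sum over valid woman counts:
C(4,2)C(12,4) = 2970
C(4,3)C(12,3) = 880
C(4,4)C(12,2) = 66
Total: 2970 + 880 + 66.

Final answer: 3916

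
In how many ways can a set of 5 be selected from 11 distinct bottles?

C(11,5) = 11!/(5! x 6!).

Final answer: \binom{11}{5} = 462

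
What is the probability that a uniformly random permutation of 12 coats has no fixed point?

D(n) = (n-1)(D(n-1) + D(n-2)), D(0)=1, D(1)=0.
Building up: D(2)=1, D(3)=2, D(4)=9, D(5)=44, D(6)=265, D(7)=1854, D(8)=14833, D(9)=133496, D(10)=1334961, D(11)=14684570, D(12)=176214841.
Total arrangements: 12! = 479001600.
Probability = D(12)/12! = 16019531/43545600.

Final answer: D(12)/12! = 176214841/479001600 = 0.367879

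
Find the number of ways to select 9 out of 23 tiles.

C(23,9) = 23!/(9! x 14!).

Final answer: \binom{23}{9} = 817190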